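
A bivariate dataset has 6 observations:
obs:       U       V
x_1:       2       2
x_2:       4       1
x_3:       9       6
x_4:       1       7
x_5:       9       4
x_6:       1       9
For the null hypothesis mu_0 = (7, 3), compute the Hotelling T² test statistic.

Step 1 — sample mean vector:
  mean(U) = (2 + 4 + 9 + 1 + 9 + 1) / 6 = 26/6 = 4.3333
  mean(V) = (2 + 1 + 6 + 7 + 4 + 9) / 6 = 29/6 = 4.8333
  x̄ = (4.3333, 4.8333),  deviation x̄ - mu_0 = (4.3333, 4.8333) - (7, 3) = (-2.6667, 1.8333).

Step 2 — sample covariance matrix, S[i,j] = (1/(n-1)) · Σ_k (x_{k,i} - mean_i) · (x_{k,j} - mean_j), divisor n-1 = 5:
  S[U,U] = ((-2.3333)·(-2.3333) + (-0.3333)·(-0.3333) + (4.6667)·(4.6667) + (-3.3333)·(-3.3333) + (4.6667)·(4.6667) + (-3.3333)·(-3.3333)) / 5 = 71.3333/5 = 14.2667
  S[U,V] = ((-2.3333)·(-2.8333) + (-0.3333)·(-3.8333) + (4.6667)·(1.1667) + (-3.3333)·(2.1667) + (4.6667)·(-0.8333) + (-3.3333)·(4.1667)) / 5 = -11.6667/5 = -2.3333
  S[V,V] = ((-2.8333)·(-2.8333) + (-3.8333)·(-3.8333) + (1.1667)·(1.1667) + (2.1667)·(2.1667) + (-0.8333)·(-0.8333) + (4.1667)·(4.1667)) / 5 = 46.8333/5 = 9.3667
  S = [[14.2667, -2.3333],
 [-2.3333, 9.3667]].

Step 3 — invert S. det(S) = 14.2667·9.3667 - (-2.3333)² = 128.1867.
  S^{-1} = (1/det) · [[d, -b], [-b, a]] = [[0.0731, 0.0182],
 [0.0182, 0.1113]].

Step 4 — quadratic form (x̄ - mu_0)^T · S^{-1} · (x̄ - mu_0):
  S^{-1} · (x̄ - mu_0) = (-0.1615, 0.1555),
  (x̄ - mu_0)^T · [...] = (-2.6667)·(-0.1615) + (1.8333)·(0.1555) = 0.7157.

Step 5 — scale by n: T² = 6 · 0.7157 = 4.2943.

T² ≈ 4.2943


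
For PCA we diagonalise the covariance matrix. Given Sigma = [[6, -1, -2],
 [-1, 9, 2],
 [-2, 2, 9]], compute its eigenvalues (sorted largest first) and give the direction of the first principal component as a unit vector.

Step 1 — characteristic polynomial p(λ) = det(λI - Sigma) = λ³ - tr·λ² + c_1·λ - det, where tr = trace, c_1 = sum of the principal 2×2 minors, det = det(Sigma):
  tr = 6 + 9 + 9 = 24,
  c_1 = (6·9 - (-1)²) + (6·9 - (-2)²) + (9·9 - (2)²) = 53 + 50 + 77 = 180,
  det = 6·(9·9 - (2)²) - (-1)·((-1)·9 - (2)·(-2)) + (-2)·((-1)·(2) - 9·(-2)) = 6·(77) - (-1)·(-5) + (-2)·(16) = 425.
  So p(λ) = λ³ - 24λ² + 180λ - 425.
Step 2 — look for an integer root (rational root theorem: any rational root is an integer divisor of 425). Testing λ = 5:
  p(5) = 125 - 600 + 900 - 425 = 0  ✓
  Dividing out (λ - 5): p(λ) = (λ - 5)(λ² - 19λ + 85).
Step 3 — remaining eigenvalues from the quadratic λ² - 19λ + 85 = 0:
  Δ = 19² - 4·85 = 361 - 340 = 21,  λ = (19 ± √21)/2 = (19 ± 4.5826)/2 ≈ 11.7913 or 7.2087.
  Sorted: λ_1 = 11.7913,  λ_2 = 7.2087,  λ_3 = 5  (check: sum = 24 = tr ✓).

Step 4 — unit eigenvector for λ_1 ≈ 11.7913: v spans the null space of (Sigma - λ_1 I), whose rows are
  r_1 = (-5.7913, -1, -2),  r_2 = (-1, -2.7913, 2),  r_3 = (-2, 2, -2.7913).
  v is orthogonal to every row, so take v ∝ r_1 × r_2 = ((-1)·(2) - (-2)·(-2.7913), (-2)·(-1) - (-5.7913)·(2), (-5.7913)·(-2.7913) - (-1)·(-1)) ≈ (-7.5826, 13.5826, 15.1652).
  Rescale (multiply by -1 so the first nonzero entry is positive): u = (7.5826, -13.5826, -15.1652).
  ||u|| = √((7.5826)² + (-13.5826)² + (-15.1652)²) = √(471.9636) ≈ 21.7247,  v_1 = u/||u|| ≈ (0.349, -0.6252, -0.6981) (||v_1|| = 1).

λ_1 = 11.7913,  λ_2 = 7.2087,  λ_3 = 5;  v_1 ≈ (0.349, -0.6252, -0.6981)


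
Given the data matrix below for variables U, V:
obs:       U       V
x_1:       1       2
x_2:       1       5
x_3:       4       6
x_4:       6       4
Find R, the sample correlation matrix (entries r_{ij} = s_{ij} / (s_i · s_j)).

Step 1 — column means:
  mean(U) = (1 + 1 + 4 + 6) / 4 = 12/4 = 3
  mean(V) = (2 + 5 + 6 + 4) / 4 = 17/4 = 4.25

Step 2 — sample variances and covariances s[i,j] = (1/(n-1)) · Σ_k (x_{k,i} - mean_i) · (x_{k,j} - mean_j), with n-1 = 3:
  s[U,U] = ((-2)·(-2) + (-2)·(-2) + (1)·(1) + (3)·(3)) / 3 = 18/3 = 6
  s[U,V] = ((-2)·(-2.25) + (-2)·(0.75) + (1)·(1.75) + (3)·(-0.25)) / 3 = 4/3 = 1.3333
  s[V,V] = ((-2.25)·(-2.25) + (0.75)·(0.75) + (1.75)·(1.75) + (-0.25)·(-0.25)) / 3 = 8.75/3 = 2.9167
  Sample standard deviations s_i = √(s[i,i]):
  s(U) = √(6) = 2.4495
  s(V) = √(2.9167) = 1.7078

Step 3 — r_{ij} = s_{ij} / (s_i · s_j):
  r[U,U] = 1 (diagonal).
  r[U,V] = 1.3333 / (2.4495 · 1.7078) = 1.3333 / 4.1833 = 0.3187
  r[V,V] = 1 (diagonal).

R is symmetric with unit diagonal. Assembling:

R = [[1, 0.3187],
 [0.3187, 1]]


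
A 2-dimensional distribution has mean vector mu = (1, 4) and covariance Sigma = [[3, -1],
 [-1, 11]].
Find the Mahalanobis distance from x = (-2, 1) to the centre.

Step 1 — centre the observation: (x - mu) = (-3, -3).

Step 2 — invert Sigma. det(Sigma) = 3·11 - (-1)² = 32.
  Sigma^{-1} = (1/det) · [[d, -b], [-b, a]] = [[0.3438, 0.0312],
 [0.0312, 0.0938]].

Step 3 — form the quadratic (x - mu)^T · Sigma^{-1} · (x - mu):
  Sigma^{-1} · (x - mu) = (-1.125, -0.375).
  (x - mu)^T · [Sigma^{-1} · (x - mu)] = (-3)·(-1.125) + (-3)·(-0.375) = 4.5.

Step 4 — take square root: d = √(4.5) ≈ 2.1213.

d(x, mu) = √(4.5) ≈ 2.1213


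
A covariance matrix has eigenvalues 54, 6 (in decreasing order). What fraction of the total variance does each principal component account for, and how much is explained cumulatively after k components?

Step 1 — total variance = trace(Sigma) = Σ λ_i = 54 + 6 = 60.

Step 2 — fraction explained by component i = λ_i / Σ λ:
  PC1: 54/60 = 0.9
  PC2: 6/60 = 0.1

Step 3 — cumulative fraction after k components = (λ_1 + ... + λ_k) / Σ λ:
  k = 1: 54/60 = 0.9
  k = 2: (54 + 6)/60 = 60/60 = 1

Summary (fraction, with percent):

explained: PC1 0.9 (90%), PC2 0.1 (10%);  cumulative: 0.9, 1


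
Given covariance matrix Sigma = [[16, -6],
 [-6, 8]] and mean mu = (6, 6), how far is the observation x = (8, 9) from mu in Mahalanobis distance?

Step 1 — centre the observation: (x - mu) = (2, 3).

Step 2 — invert Sigma. det(Sigma) = 16·8 - (-6)² = 92.
  Sigma^{-1} = (1/det) · [[d, -b], [-b, a]] = [[0.087, 0.0652],
 [0.0652, 0.1739]].

Step 3 — form the quadratic (x - mu)^T · Sigma^{-1} · (x - mu):
  Sigma^{-1} · (x - mu) = (0.3696, 0.6522).
  (x - mu)^T · [Sigma^{-1} · (x - mu)] = (2)·(0.3696) + (3)·(0.6522) = 2.6957.

Step 4 — take square root: d = √(2.6957) ≈ 1.6418.

d(x, mu) = √(2.6957) ≈ 1.6418


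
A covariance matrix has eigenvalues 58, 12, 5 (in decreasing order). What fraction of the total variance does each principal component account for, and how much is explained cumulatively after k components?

Step 1 — total variance = trace(Sigma) = Σ λ_i = 58 + 12 + 5 = 75.

Step 2 — fraction explained by component i = λ_i / Σ λ:
  PC1: 58/75 = 0.7733
  PC2: 12/75 = 0.16
  PC3: 5/75 = 0.0667

Step 3 — cumulative fraction after k components = (λ_1 + ... + λ_k) / Σ λ:
  k = 1: 58/75 = 0.7733
  k = 2: (58 + 12)/75 = 70/75 = 0.9333
  k = 3: (58 + 12 + 5)/75 = 75/75 = 1

Summary (fraction, with percent):

explained: PC1 0.7733 (77.33%), PC2 0.16 (16%), PC3 0.0667 (6.67%);  cumulative: 0.7733, 0.9333, 1


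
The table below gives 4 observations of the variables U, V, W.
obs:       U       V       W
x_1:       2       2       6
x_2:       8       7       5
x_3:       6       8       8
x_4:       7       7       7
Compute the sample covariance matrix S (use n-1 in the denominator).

Step 1 — column means:
  mean(U) = (2 + 8 + 6 + 7) / 4 = 23/4 = 5.75
  mean(V) = (2 + 7 + 8 + 7) / 4 = 24/4 = 6
  mean(W) = (6 + 5 + 8 + 7) / 4 = 26/4 = 6.5

Step 2 — sample covariance S[i,j] = (1/(n-1)) · Σ_k (x_{k,i} - mean_i) · (x_{k,j} - mean_j), with n-1 = 3.
  S[U,U] = ((-3.75)·(-3.75) + (2.25)·(2.25) + (0.25)·(0.25) + (1.25)·(1.25)) / 3 = 20.75/3 = 6.9167
  S[U,V] = ((-3.75)·(-4) + (2.25)·(1) + (0.25)·(2) + (1.25)·(1)) / 3 = 19/3 = 6.3333
  S[U,W] = ((-3.75)·(-0.5) + (2.25)·(-1.5) + (0.25)·(1.5) + (1.25)·(0.5)) / 3 = -0.5/3 = -0.1667
  S[V,V] = ((-4)·(-4) + (1)·(1) + (2)·(2) + (1)·(1)) / 3 = 22/3 = 7.3333
  S[V,W] = ((-4)·(-0.5) + (1)·(-1.5) + (2)·(1.5) + (1)·(0.5)) / 3 = 4/3 = 1.3333
  S[W,W] = ((-0.5)·(-0.5) + (-1.5)·(-1.5) + (1.5)·(1.5) + (0.5)·(0.5)) / 3 = 5/3 = 1.6667

S is symmetric (S[j,i] = S[i,j]). Assembling:

S = [[6.9167, 6.3333, -0.1667],
 [6.3333, 7.3333, 1.3333],
 [-0.1667, 1.3333, 1.6667]]


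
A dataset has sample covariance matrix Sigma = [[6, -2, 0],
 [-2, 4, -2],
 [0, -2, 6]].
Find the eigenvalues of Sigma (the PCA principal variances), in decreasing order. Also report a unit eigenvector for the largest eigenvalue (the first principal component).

Step 1 — characteristic polynomial p(λ) = det(λI - Sigma) = λ³ - tr·λ² + c_1·λ - det, where tr = trace, c_1 = sum of the principal 2×2 minors, det = det(Sigma):
  tr = 6 + 4 + 6 = 16,
  c_1 = (6·4 - (-2)²) + (6·6 - (0)²) + (4·6 - (-2)²) = 20 + 36 + 20 = 76,
  det = 6·(4·6 - (-2)²) - (-2)·((-2)·6 - (-2)·(0)) + (0)·((-2)·(-2) - 4·(0)) = 6·(20) - (-2)·(-12) + (0)·(4) = 96.
  So p(λ) = λ³ - 16λ² + 76λ - 96.
Step 2 — look for an integer root (rational root theorem: any rational root is an integer divisor of 96). Testing λ = 2:
  p(2) = 8 - 64 + 152 - 96 = 0  ✓
  Dividing out (λ - 2): p(λ) = (λ - 2)(λ² - 14λ + 48).
Step 3 — remaining eigenvalues from the quadratic λ² - 14λ + 48 = 0:
  Δ = 14² - 4·48 = 196 - 192 = 4,  λ = (14 ± √4)/2 = (14 ± 2)/2 = 8 or 6.
  Sorted: λ_1 = 8,  λ_2 = 6,  λ_3 = 2  (check: sum = 16 = tr ✓).

Step 4 — unit eigenvector for λ_1 = 8: v spans the null space of (Sigma - λ_1 I), whose rows are
  r_1 = (-2, -2, 0),  r_2 = (-2, -4, -2),  r_3 = (0, -2, -2).
  v is orthogonal to every row, so take v ∝ r_1 × r_2 = ((-2)·(-2) - (0)·(-4), (0)·(-2) - (-2)·(-2), (-2)·(-4) - (-2)·(-2)) = (4, -4, 4).
  Rescale (divide by 4): u = (1, -1, 1).
  ||u|| = √((1)² + (-1)² + (1)²) = √(3) ≈ 1.7321,  v_1 = u/||u|| ≈ (0.5774, -0.5774, 0.5774) (||v_1|| = 1).

λ_1 = 8,  λ_2 = 6,  λ_3 = 2;  v_1 ≈ (0.5774, -0.5774, 0.5774)


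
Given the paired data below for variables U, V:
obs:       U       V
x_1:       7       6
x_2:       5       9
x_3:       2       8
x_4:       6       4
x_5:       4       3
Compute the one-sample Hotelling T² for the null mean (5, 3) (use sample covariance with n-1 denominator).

Step 1 — sample mean vector:
  mean(U) = (7 + 5 + 2 + 6 + 4) / 5 = 24/5 = 4.8
  mean(V) = (6 + 9 + 8 + 4 + 3) / 5 = 30/5 = 6
  x̄ = (4.8, 6),  deviation x̄ - mu_0 = (4.8, 6) - (5, 3) = (-0.2, 3).

Step 2 — sample covariance matrix, S[i,j] = (1/(n-1)) · Σ_k (x_{k,i} - mean_i) · (x_{k,j} - mean_j), divisor n-1 = 4:
  S[U,U] = ((2.2)·(2.2) + (0.2)·(0.2) + (-2.8)·(-2.8) + (1.2)·(1.2) + (-0.8)·(-0.8)) / 4 = 14.8/4 = 3.7
  S[U,V] = ((2.2)·(0) + (0.2)·(3) + (-2.8)·(2) + (1.2)·(-2) + (-0.8)·(-3)) / 4 = -5/4 = -1.25
  S[V,V] = ((0)·(0) + (3)·(3) + (2)·(2) + (-2)·(-2) + (-3)·(-3)) / 4 = 26/4 = 6.5
  S = [[3.7, -1.25],
 [-1.25, 6.5]].

Step 3 — invert S. det(S) = 3.7·6.5 - (-1.25)² = 22.4875.
  S^{-1} = (1/det) · [[d, -b], [-b, a]] = [[0.289, 0.0556],
 [0.0556, 0.1645]].

Step 4 — quadratic form (x̄ - mu_0)^T · S^{-1} · (x̄ - mu_0):
  S^{-1} · (x̄ - mu_0) = (0.1089, 0.4825),
  (x̄ - mu_0)^T · [...] = (-0.2)·(0.1089) + (3)·(0.4825) = 1.4257.

Step 5 — scale by n: T² = 5 · 1.4257 = 7.1284.

T² ≈ 7.1284


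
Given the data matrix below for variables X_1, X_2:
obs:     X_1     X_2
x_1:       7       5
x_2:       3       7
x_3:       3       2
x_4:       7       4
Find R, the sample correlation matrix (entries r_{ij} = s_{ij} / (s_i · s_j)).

Step 1 — column means:
  mean(X_1) = (7 + 3 + 3 + 7) / 4 = 20/4 = 5
  mean(X_2) = (5 + 7 + 2 + 4) / 4 = 18/4 = 4.5

Step 2 — sample variances and covariances s[i,j] = (1/(n-1)) · Σ_k (x_{k,i} - mean_i) · (x_{k,j} - mean_j), with n-1 = 3:
  s[X_1,X_1] = ((2)·(2) + (-2)·(-2) + (-2)·(-2) + (2)·(2)) / 3 = 16/3 = 5.3333
  s[X_1,X_2] = ((2)·(0.5) + (-2)·(2.5) + (-2)·(-2.5) + (2)·(-0.5)) / 3 = 0/3 = 0
  s[X_2,X_2] = ((0.5)·(0.5) + (2.5)·(2.5) + (-2.5)·(-2.5) + (-0.5)·(-0.5)) / 3 = 13/3 = 4.3333
  Sample standard deviations s_i = √(s[i,i]):
  s(X_1) = √(5.3333) = 2.3094
  s(X_2) = √(4.3333) = 2.0817

Step 3 — r_{ij} = s_{ij} / (s_i · s_j):
  r[X_1,X_1] = 1 (diagonal).
  r[X_1,X_2] = 0 / (2.3094 · 2.0817) = 0 / 4.8074 = 0
  r[X_2,X_2] = 1 (diagonal).

R is symmetric with unit diagonal. Assembling:

R = [[1, 0],
 [0, 1]]


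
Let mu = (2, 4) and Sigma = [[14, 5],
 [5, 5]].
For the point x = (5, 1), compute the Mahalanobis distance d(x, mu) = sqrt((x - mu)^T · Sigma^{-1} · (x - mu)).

Step 1 — centre the observation: (x - mu) = (3, -3).

Step 2 — invert Sigma. det(Sigma) = 14·5 - (5)² = 45.
  Sigma^{-1} = (1/det) · [[d, -b], [-b, a]] = [[0.1111, -0.1111],
 [-0.1111, 0.3111]].

Step 3 — form the quadratic (x - mu)^T · Sigma^{-1} · (x - mu):
  Sigma^{-1} · (x - mu) = (0.6667, -1.2667).
  (x - mu)^T · [Sigma^{-1} · (x - mu)] = (3)·(0.6667) + (-3)·(-1.2667) = 5.8.

Step 4 — take square root: d = √(5.8) ≈ 2.4083.

d(x, mu) = √(5.8) ≈ 2.4083


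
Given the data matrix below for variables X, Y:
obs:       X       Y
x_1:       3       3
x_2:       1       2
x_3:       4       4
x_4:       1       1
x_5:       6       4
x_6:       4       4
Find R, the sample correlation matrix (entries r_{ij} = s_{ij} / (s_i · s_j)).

Step 1 — column means:
  mean(X) = (3 + 1 + 4 + 1 + 6 + 4) / 6 = 19/6 = 3.1667
  mean(Y) = (3 + 2 + 4 + 1 + 4 + 4) / 6 = 18/6 = 3

Step 2 — sample variances and covariances s[i,j] = (1/(n-1)) · Σ_k (x_{k,i} - mean_i) · (x_{k,j} - mean_j), with n-1 = 5:
  s[X,X] = ((-0.1667)·(-0.1667) + (-2.1667)·(-2.1667) + (0.8333)·(0.8333) + (-2.1667)·(-2.1667) + (2.8333)·(2.8333) + (0.8333)·(0.8333)) / 5 = 18.8333/5 = 3.7667
  s[X,Y] = ((-0.1667)·(0) + (-2.1667)·(-1) + (0.8333)·(1) + (-2.1667)·(-2) + (2.8333)·(1) + (0.8333)·(1)) / 5 = 11/5 = 2.2
  s[Y,Y] = ((0)·(0) + (-1)·(-1) + (1)·(1) + (-2)·(-2) + (1)·(1) + (1)·(1)) / 5 = 8/5 = 1.6
  Sample standard deviations s_i = √(s[i,i]):
  s(X) = √(3.7667) = 1.9408
  s(Y) = √(1.6) = 1.2649

Step 3 — r_{ij} = s_{ij} / (s_i · s_j):
  r[X,X] = 1 (diagonal).
  r[X,Y] = 2.2 / (1.9408 · 1.2649) = 2.2 / 2.4549 = 0.8962
  r[Y,Y] = 1 (diagonal).

R is symmetric with unit diagonal. Assembling:

R = [[1, 0.8962],
 [0.8962, 1]]


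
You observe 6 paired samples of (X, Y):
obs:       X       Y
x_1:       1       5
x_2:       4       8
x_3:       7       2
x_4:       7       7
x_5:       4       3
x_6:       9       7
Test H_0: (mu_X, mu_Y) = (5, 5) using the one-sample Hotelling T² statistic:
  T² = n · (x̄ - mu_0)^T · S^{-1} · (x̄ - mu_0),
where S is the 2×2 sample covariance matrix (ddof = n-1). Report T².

Step 1 — sample mean vector:
  mean(X) = (1 + 4 + 7 + 7 + 4 + 9) / 6 = 32/6 = 5.3333
  mean(Y) = (5 + 8 + 2 + 7 + 3 + 7) / 6 = 32/6 = 5.3333
  x̄ = (5.3333, 5.3333),  deviation x̄ - mu_0 = (5.3333, 5.3333) - (5, 5) = (0.3333, 0.3333).

Step 2 — sample covariance matrix, S[i,j] = (1/(n-1)) · Σ_k (x_{k,i} - mean_i) · (x_{k,j} - mean_j), divisor n-1 = 5:
  S[X,X] = ((-4.3333)·(-4.3333) + (-1.3333)·(-1.3333) + (1.6667)·(1.6667) + (1.6667)·(1.6667) + (-1.3333)·(-1.3333) + (3.6667)·(3.6667)) / 5 = 41.3333/5 = 8.2667
  S[X,Y] = ((-4.3333)·(-0.3333) + (-1.3333)·(2.6667) + (1.6667)·(-3.3333) + (1.6667)·(1.6667) + (-1.3333)·(-2.3333) + (3.6667)·(1.6667)) / 5 = 4.3333/5 = 0.8667
  S[Y,Y] = ((-0.3333)·(-0.3333) + (2.6667)·(2.6667) + (-3.3333)·(-3.3333) + (1.6667)·(1.6667) + (-2.3333)·(-2.3333) + (1.6667)·(1.6667)) / 5 = 29.3333/5 = 5.8667
  S = [[8.2667, 0.8667],
 [0.8667, 5.8667]].

Step 3 — invert S. det(S) = 8.2667·5.8667 - (0.8667)² = 47.7467.
  S^{-1} = (1/det) · [[d, -b], [-b, a]] = [[0.1229, -0.0182],
 [-0.0182, 0.1731]].

Step 4 — quadratic form (x̄ - mu_0)^T · S^{-1} · (x̄ - mu_0):
  S^{-1} · (x̄ - mu_0) = (0.0349, 0.0517),
  (x̄ - mu_0)^T · [...] = (0.3333)·(0.0349) + (0.3333)·(0.0517) = 0.0289.

Step 5 — scale by n: T² = 6 · 0.0289 = 0.1731.

T² ≈ 0.1731


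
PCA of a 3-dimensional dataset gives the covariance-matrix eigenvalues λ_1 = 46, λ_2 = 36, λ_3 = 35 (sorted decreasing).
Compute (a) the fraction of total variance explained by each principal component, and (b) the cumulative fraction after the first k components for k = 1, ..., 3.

Step 1 — total variance = trace(Sigma) = Σ λ_i = 46 + 36 + 35 = 117.

Step 2 — fraction explained by component i = λ_i / Σ λ:
  PC1: 46/117 = 0.3932
  PC2: 36/117 = 0.3077
  PC3: 35/117 = 0.2991

Step 3 — cumulative fraction after k components = (λ_1 + ... + λ_k) / Σ λ:
  k = 1: 46/117 = 0.3932
  k = 2: (46 + 36)/117 = 82/117 = 0.7009
  k = 3: (46 + 36 + 35)/117 = 117/117 = 1

Summary (fraction, with percent):

explained: PC1 0.3932 (39.32%), PC2 0.3077 (30.77%), PC3 0.2991 (29.91%);  cumulative: 0.3932, 0.7009, 1


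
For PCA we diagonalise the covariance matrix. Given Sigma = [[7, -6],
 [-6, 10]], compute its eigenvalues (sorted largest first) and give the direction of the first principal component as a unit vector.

Step 1 — characteristic polynomial of 2×2 Sigma:
  det(Sigma - λI) = λ² - trace · λ + det = 0.
  trace = 7 + 10 = 17, det = 7·10 - (-6)² = 34.
Step 2 — discriminant:
  Δ = trace² - 4·det = 289 - 136 = 153.
Step 3 — eigenvalues:
  λ = (trace ± √Δ)/2 = (17 ± 12.3693)/2,
  λ_1 = 14.6847,  λ_2 = 2.3153.

Step 4 — unit eigenvector for λ_1: solve (Sigma - λ_1 I)v = 0. First row:
  (7 - 14.6847)·v_x + (-6)·v_y = 0, i.e. (-7.6847)·v_x + (-6)·v_y = 0,
  so v ∝ (b, λ_1 - a) = (-6, 7.6847); multiply by -1 so the first entry is positive: u = (6, -7.6847).
  ||u|| = √((6)² + (-7.6847)²) = √(95.054) ≈ 9.7496,
  v_1 = u/||u|| ≈ (0.6154, -0.7882) (||v_1|| = 1).

λ_1 = 14.6847,  λ_2 = 2.3153;  v_1 ≈ (0.6154, -0.7882)


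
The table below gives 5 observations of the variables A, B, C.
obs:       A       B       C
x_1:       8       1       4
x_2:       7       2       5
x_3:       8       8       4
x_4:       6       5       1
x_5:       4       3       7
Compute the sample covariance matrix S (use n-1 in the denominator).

Step 1 — column means:
  mean(A) = (8 + 7 + 8 + 6 + 4) / 5 = 33/5 = 6.6
  mean(B) = (1 + 2 + 8 + 5 + 3) / 5 = 19/5 = 3.8
  mean(C) = (4 + 5 + 4 + 1 + 7) / 5 = 21/5 = 4.2

Step 2 — sample covariance S[i,j] = (1/(n-1)) · Σ_k (x_{k,i} - mean_i) · (x_{k,j} - mean_j), with n-1 = 4.
  S[A,A] = ((1.4)·(1.4) + (0.4)·(0.4) + (1.4)·(1.4) + (-0.6)·(-0.6) + (-2.6)·(-2.6)) / 4 = 11.2/4 = 2.8
  S[A,B] = ((1.4)·(-2.8) + (0.4)·(-1.8) + (1.4)·(4.2) + (-0.6)·(1.2) + (-2.6)·(-0.8)) / 4 = 2.6/4 = 0.65
  S[A,C] = ((1.4)·(-0.2) + (0.4)·(0.8) + (1.4)·(-0.2) + (-0.6)·(-3.2) + (-2.6)·(2.8)) / 4 = -5.6/4 = -1.4
  S[B,B] = ((-2.8)·(-2.8) + (-1.8)·(-1.8) + (4.2)·(4.2) + (1.2)·(1.2) + (-0.8)·(-0.8)) / 4 = 30.8/4 = 7.7
  S[B,C] = ((-2.8)·(-0.2) + (-1.8)·(0.8) + (4.2)·(-0.2) + (1.2)·(-3.2) + (-0.8)·(2.8)) / 4 = -7.8/4 = -1.95
  S[C,C] = ((-0.2)·(-0.2) + (0.8)·(0.8) + (-0.2)·(-0.2) + (-3.2)·(-3.2) + (2.8)·(2.8)) / 4 = 18.8/4 = 4.7

S is symmetric (S[j,i] = S[i,j]). Assembling:

S = [[2.8, 0.65, -1.4],
 [0.65, 7.7, -1.95],
 [-1.4, -1.95, 4.7]]


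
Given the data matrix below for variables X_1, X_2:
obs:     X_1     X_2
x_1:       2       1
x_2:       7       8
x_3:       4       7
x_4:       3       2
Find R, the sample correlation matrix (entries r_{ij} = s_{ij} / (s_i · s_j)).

Step 1 — column means:
  mean(X_1) = (2 + 7 + 4 + 3) / 4 = 16/4 = 4
  mean(X_2) = (1 + 8 + 7 + 2) / 4 = 18/4 = 4.5

Step 2 — sample variances and covariances s[i,j] = (1/(n-1)) · Σ_k (x_{k,i} - mean_i) · (x_{k,j} - mean_j), with n-1 = 3:
  s[X_1,X_1] = ((-2)·(-2) + (3)·(3) + (0)·(0) + (-1)·(-1)) / 3 = 14/3 = 4.6667
  s[X_1,X_2] = ((-2)·(-3.5) + (3)·(3.5) + (0)·(2.5) + (-1)·(-2.5)) / 3 = 20/3 = 6.6667
  s[X_2,X_2] = ((-3.5)·(-3.5) + (3.5)·(3.5) + (2.5)·(2.5) + (-2.5)·(-2.5)) / 3 = 37/3 = 12.3333
  Sample standard deviations s_i = √(s[i,i]):
  s(X_1) = √(4.6667) = 2.1602
  s(X_2) = √(12.3333) = 3.5119

Step 3 — r_{ij} = s_{ij} / (s_i · s_j):
  r[X_1,X_1] = 1 (diagonal).
  r[X_1,X_2] = 6.6667 / (2.1602 · 3.5119) = 6.6667 / 7.5865 = 0.8787
  r[X_2,X_2] = 1 (diagonal).

R is symmetric with unit diagonal. Assembling:

R = [[1, 0.8787],
 [0.8787, 1]]


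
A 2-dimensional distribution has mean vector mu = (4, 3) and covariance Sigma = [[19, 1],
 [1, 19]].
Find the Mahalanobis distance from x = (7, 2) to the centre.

Step 1 — centre the observation: (x - mu) = (3, -1).

Step 2 — invert Sigma. det(Sigma) = 19·19 - (1)² = 360.
  Sigma^{-1} = (1/det) · [[d, -b], [-b, a]] = [[0.0528, -0.0028],
 [-0.0028, 0.0528]].

Step 3 — form the quadratic (x - mu)^T · Sigma^{-1} · (x - mu):
  Sigma^{-1} · (x - mu) = (0.1611, -0.0611).
  (x - mu)^T · [Sigma^{-1} · (x - mu)] = (3)·(0.1611) + (-1)·(-0.0611) = 0.5444.

Step 4 — take square root: d = √(0.5444) ≈ 0.7379.

d(x, mu) = √(0.5444) ≈ 0.7379


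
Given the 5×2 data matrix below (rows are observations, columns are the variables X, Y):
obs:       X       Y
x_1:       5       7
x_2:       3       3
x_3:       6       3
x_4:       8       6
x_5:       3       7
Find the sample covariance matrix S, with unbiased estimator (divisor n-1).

Step 1 — column means:
  mean(X) = (5 + 3 + 6 + 8 + 3) / 5 = 25/5 = 5
  mean(Y) = (7 + 3 + 3 + 6 + 7) / 5 = 26/5 = 5.2

Step 2 — sample covariance S[i,j] = (1/(n-1)) · Σ_k (x_{k,i} - mean_i) · (x_{k,j} - mean_j), with n-1 = 4.
  S[X,X] = ((0)·(0) + (-2)·(-2) + (1)·(1) + (3)·(3) + (-2)·(-2)) / 4 = 18/4 = 4.5
  S[X,Y] = ((0)·(1.8) + (-2)·(-2.2) + (1)·(-2.2) + (3)·(0.8) + (-2)·(1.8)) / 4 = 1/4 = 0.25
  S[Y,Y] = ((1.8)·(1.8) + (-2.2)·(-2.2) + (-2.2)·(-2.2) + (0.8)·(0.8) + (1.8)·(1.8)) / 4 = 16.8/4 = 4.2

S is symmetric (S[j,i] = S[i,j]). Assembling:

S = [[4.5, 0.25],
 [0.25, 4.2]]


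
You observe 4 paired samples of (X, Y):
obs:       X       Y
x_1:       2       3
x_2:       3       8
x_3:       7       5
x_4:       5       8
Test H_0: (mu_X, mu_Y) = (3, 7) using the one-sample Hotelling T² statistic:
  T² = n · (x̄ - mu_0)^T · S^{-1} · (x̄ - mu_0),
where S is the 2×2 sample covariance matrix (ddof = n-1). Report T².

Step 1 — sample mean vector:
  mean(X) = (2 + 3 + 7 + 5) / 4 = 17/4 = 4.25
  mean(Y) = (3 + 8 + 5 + 8) / 4 = 24/4 = 6
  x̄ = (4.25, 6),  deviation x̄ - mu_0 = (4.25, 6) - (3, 7) = (1.25, -1).

Step 2 — sample covariance matrix, S[i,j] = (1/(n-1)) · Σ_k (x_{k,i} - mean_i) · (x_{k,j} - mean_j), divisor n-1 = 3:
  S[X,X] = ((-2.25)·(-2.25) + (-1.25)·(-1.25) + (2.75)·(2.75) + (0.75)·(0.75)) / 3 = 14.75/3 = 4.9167
  S[X,Y] = ((-2.25)·(-3) + (-1.25)·(2) + (2.75)·(-1) + (0.75)·(2)) / 3 = 3/3 = 1
  S[Y,Y] = ((-3)·(-3) + (2)·(2) + (-1)·(-1) + (2)·(2)) / 3 = 18/3 = 6
  S = [[4.9167, 1],
 [1, 6]].

Step 3 — invert S. det(S) = 4.9167·6 - (1)² = 28.5.
  S^{-1} = (1/det) · [[d, -b], [-b, a]] = [[0.2105, -0.0351],
 [-0.0351, 0.1725]].

Step 4 — quadratic form (x̄ - mu_0)^T · S^{-1} · (x̄ - mu_0):
  S^{-1} · (x̄ - mu_0) = (0.2982, -0.2164),
  (x̄ - mu_0)^T · [...] = (1.25)·(0.2982) + (-1)·(-0.2164) = 0.5892.

Step 5 — scale by n: T² = 4 · 0.5892 = 2.3567.

T² ≈ 2.3567


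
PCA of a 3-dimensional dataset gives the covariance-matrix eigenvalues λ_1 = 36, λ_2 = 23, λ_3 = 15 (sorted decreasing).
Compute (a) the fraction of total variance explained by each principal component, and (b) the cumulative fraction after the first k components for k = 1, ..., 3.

Step 1 — total variance = trace(Sigma) = Σ λ_i = 36 + 23 + 15 = 74.

Step 2 — fraction explained by component i = λ_i / Σ λ:
  PC1: 36/74 = 0.4865
  PC2: 23/74 = 0.3108
  PC3: 15/74 = 0.2027

Step 3 — cumulative fraction after k components = (λ_1 + ... + λ_k) / Σ λ:
  k = 1: 36/74 = 0.4865
  k = 2: (36 + 23)/74 = 59/74 = 0.7973
  k = 3: (36 + 23 + 15)/74 = 74/74 = 1

Summary (fraction, with percent):

explained: PC1 0.4865 (48.65%), PC2 0.3108 (31.08%), PC3 0.2027 (20.27%);  cumulative: 0.4865, 0.7973, 1


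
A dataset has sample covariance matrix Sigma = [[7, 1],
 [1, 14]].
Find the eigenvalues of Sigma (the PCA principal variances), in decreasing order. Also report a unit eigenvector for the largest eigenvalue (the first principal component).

Step 1 — characteristic polynomial of 2×2 Sigma:
  det(Sigma - λI) = λ² - trace · λ + det = 0.
  trace = 7 + 14 = 21, det = 7·14 - (1)² = 97.
Step 2 — discriminant:
  Δ = trace² - 4·det = 441 - 388 = 53.
Step 3 — eigenvalues:
  λ = (trace ± √Δ)/2 = (21 ± 7.2801)/2,
  λ_1 = 14.1401,  λ_2 = 6.8599.

Step 4 — unit eigenvector for λ_1: solve (Sigma - λ_1 I)v = 0. First row:
  (7 - 14.1401)·v_x + (1)·v_y = 0, i.e. (-7.1401)·v_x + (1)·v_y = 0,
  so v ∝ (b, λ_1 - a) = (1, 7.1401) = u.
  ||u|| = √((1)² + (7.1401)²) = √(51.9804) ≈ 7.2097,
  v_1 = u/||u|| ≈ (0.1387, 0.9903) (||v_1|| = 1).

λ_1 = 14.1401,  λ_2 = 6.8599;  v_1 ≈ (0.1387, 0.9903)


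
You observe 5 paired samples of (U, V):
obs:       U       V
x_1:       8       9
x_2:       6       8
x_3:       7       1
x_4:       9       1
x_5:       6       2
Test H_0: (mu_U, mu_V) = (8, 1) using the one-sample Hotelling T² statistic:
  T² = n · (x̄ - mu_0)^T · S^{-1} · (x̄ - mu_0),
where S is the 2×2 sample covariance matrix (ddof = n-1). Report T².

Step 1 — sample mean vector:
  mean(U) = (8 + 6 + 7 + 9 + 6) / 5 = 36/5 = 7.2
  mean(V) = (9 + 8 + 1 + 1 + 2) / 5 = 21/5 = 4.2
  x̄ = (7.2, 4.2),  deviation x̄ - mu_0 = (7.2, 4.2) - (8, 1) = (-0.8, 3.2).

Step 2 — sample covariance matrix, S[i,j] = (1/(n-1)) · Σ_k (x_{k,i} - mean_i) · (x_{k,j} - mean_j), divisor n-1 = 4:
  S[U,U] = ((0.8)·(0.8) + (-1.2)·(-1.2) + (-0.2)·(-0.2) + (1.8)·(1.8) + (-1.2)·(-1.2)) / 4 = 6.8/4 = 1.7
  S[U,V] = ((0.8)·(4.8) + (-1.2)·(3.8) + (-0.2)·(-3.2) + (1.8)·(-3.2) + (-1.2)·(-2.2)) / 4 = -3.2/4 = -0.8
  S[V,V] = ((4.8)·(4.8) + (3.8)·(3.8) + (-3.2)·(-3.2) + (-3.2)·(-3.2) + (-2.2)·(-2.2)) / 4 = 62.8/4 = 15.7
  S = [[1.7, -0.8],
 [-0.8, 15.7]].

Step 3 — invert S. det(S) = 1.7·15.7 - (-0.8)² = 26.05.
  S^{-1} = (1/det) · [[d, -b], [-b, a]] = [[0.6027, 0.0307],
 [0.0307, 0.0653]].

Step 4 — quadratic form (x̄ - mu_0)^T · S^{-1} · (x̄ - mu_0):
  S^{-1} · (x̄ - mu_0) = (-0.3839, 0.1843),
  (x̄ - mu_0)^T · [...] = (-0.8)·(-0.3839) + (3.2)·(0.1843) = 0.8967.

Step 5 — scale by n: T² = 5 · 0.8967 = 4.4837.

T² ≈ 4.4837


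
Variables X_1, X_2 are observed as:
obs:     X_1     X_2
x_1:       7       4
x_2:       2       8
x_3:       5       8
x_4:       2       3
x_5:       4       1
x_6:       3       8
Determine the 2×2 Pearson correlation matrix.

Step 1 — column means:
  mean(X_1) = (7 + 2 + 5 + 2 + 4 + 3) / 6 = 23/6 = 3.8333
  mean(X_2) = (4 + 8 + 8 + 3 + 1 + 8) / 6 = 32/6 = 5.3333

Step 2 — sample variances and covariances s[i,j] = (1/(n-1)) · Σ_k (x_{k,i} - mean_i) · (x_{k,j} - mean_j), with n-1 = 5:
  s[X_1,X_1] = ((3.1667)·(3.1667) + (-1.8333)·(-1.8333) + (1.1667)·(1.1667) + (-1.8333)·(-1.8333) + (0.1667)·(0.1667) + (-0.8333)·(-0.8333)) / 5 = 18.8333/5 = 3.7667
  s[X_1,X_2] = ((3.1667)·(-1.3333) + (-1.8333)·(2.6667) + (1.1667)·(2.6667) + (-1.8333)·(-2.3333) + (0.1667)·(-4.3333) + (-0.8333)·(2.6667)) / 5 = -4.6667/5 = -0.9333
  s[X_2,X_2] = ((-1.3333)·(-1.3333) + (2.6667)·(2.6667) + (2.6667)·(2.6667) + (-2.3333)·(-2.3333) + (-4.3333)·(-4.3333) + (2.6667)·(2.6667)) / 5 = 47.3333/5 = 9.4667
  Sample standard deviations s_i = √(s[i,i]):
  s(X_1) = √(3.7667) = 1.9408
  s(X_2) = √(9.4667) = 3.0768

Step 3 — r_{ij} = s_{ij} / (s_i · s_j):
  r[X_1,X_1] = 1 (diagonal).
  r[X_1,X_2] = -0.9333 / (1.9408 · 3.0768) = -0.9333 / 5.9714 = -0.1563
  r[X_2,X_2] = 1 (diagonal).

R is symmetric with unit diagonal. Assembling:

R = [[1, -0.1563],
 [-0.1563, 1]]


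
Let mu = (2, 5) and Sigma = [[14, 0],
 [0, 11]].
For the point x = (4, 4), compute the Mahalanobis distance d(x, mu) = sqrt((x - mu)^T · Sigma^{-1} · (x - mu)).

Step 1 — centre the observation: (x - mu) = (2, -1).

Step 2 — invert Sigma. det(Sigma) = 14·11 - (0)² = 154.
  Sigma^{-1} = (1/det) · [[d, -b], [-b, a]] = [[0.0714, 0],
 [0, 0.0909]].

Step 3 — form the quadratic (x - mu)^T · Sigma^{-1} · (x - mu):
  Sigma^{-1} · (x - mu) = (0.1429, -0.0909).
  (x - mu)^T · [Sigma^{-1} · (x - mu)] = (2)·(0.1429) + (-1)·(-0.0909) = 0.3766.

Step 4 — take square root: d = √(0.3766) ≈ 0.6137.

d(x, mu) = √(0.3766) ≈ 0.6137


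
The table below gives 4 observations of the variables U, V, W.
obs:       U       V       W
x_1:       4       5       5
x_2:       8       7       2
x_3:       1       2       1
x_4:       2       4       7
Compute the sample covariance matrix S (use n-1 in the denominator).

Step 1 — column means:
  mean(U) = (4 + 8 + 1 + 2) / 4 = 15/4 = 3.75
  mean(V) = (5 + 7 + 2 + 4) / 4 = 18/4 = 4.5
  mean(W) = (5 + 2 + 1 + 7) / 4 = 15/4 = 3.75

Step 2 — sample covariance S[i,j] = (1/(n-1)) · Σ_k (x_{k,i} - mean_i) · (x_{k,j} - mean_j), with n-1 = 3.
  S[U,U] = ((0.25)·(0.25) + (4.25)·(4.25) + (-2.75)·(-2.75) + (-1.75)·(-1.75)) / 3 = 28.75/3 = 9.5833
  S[U,V] = ((0.25)·(0.5) + (4.25)·(2.5) + (-2.75)·(-2.5) + (-1.75)·(-0.5)) / 3 = 18.5/3 = 6.1667
  S[U,W] = ((0.25)·(1.25) + (4.25)·(-1.75) + (-2.75)·(-2.75) + (-1.75)·(3.25)) / 3 = -5.25/3 = -1.75
  S[V,V] = ((0.5)·(0.5) + (2.5)·(2.5) + (-2.5)·(-2.5) + (-0.5)·(-0.5)) / 3 = 13/3 = 4.3333
  S[V,W] = ((0.5)·(1.25) + (2.5)·(-1.75) + (-2.5)·(-2.75) + (-0.5)·(3.25)) / 3 = 1.5/3 = 0.5
  S[W,W] = ((1.25)·(1.25) + (-1.75)·(-1.75) + (-2.75)·(-2.75) + (3.25)·(3.25)) / 3 = 22.75/3 = 7.5833

S is symmetric (S[j,i] = S[i,j]). Assembling:

S = [[9.5833, 6.1667, -1.75],
 [6.1667, 4.3333, 0.5],
 [-1.75, 0.5, 7.5833]]


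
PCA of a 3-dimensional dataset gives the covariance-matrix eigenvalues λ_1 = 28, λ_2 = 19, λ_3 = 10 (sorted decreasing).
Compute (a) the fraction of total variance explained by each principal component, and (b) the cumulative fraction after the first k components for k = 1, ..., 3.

Step 1 — total variance = trace(Sigma) = Σ λ_i = 28 + 19 + 10 = 57.

Step 2 — fraction explained by component i = λ_i / Σ λ:
  PC1: 28/57 = 0.4912
  PC2: 19/57 = 0.3333
  PC3: 10/57 = 0.1754

Step 3 — cumulative fraction after k components = (λ_1 + ... + λ_k) / Σ λ:
  k = 1: 28/57 = 0.4912
  k = 2: (28 + 19)/57 = 47/57 = 0.8246
  k = 3: (28 + 19 + 10)/57 = 57/57 = 1

Summary (fraction, with percent):

explained: PC1 0.4912 (49.12%), PC2 0.3333 (33.33%), PC3 0.1754 (17.54%);  cumulative: 0.4912, 0.8246, 1


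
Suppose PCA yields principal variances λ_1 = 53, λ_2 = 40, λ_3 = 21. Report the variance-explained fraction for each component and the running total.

Step 1 — total variance = trace(Sigma) = Σ λ_i = 53 + 40 + 21 = 114.

Step 2 — fraction explained by component i = λ_i / Σ λ:
  PC1: 53/114 = 0.4649
  PC2: 40/114 = 0.3509
  PC3: 21/114 = 0.1842

Step 3 — cumulative fraction after k components = (λ_1 + ... + λ_k) / Σ λ:
  k = 1: 53/114 = 0.4649
  k = 2: (53 + 40)/114 = 93/114 = 0.8158
  k = 3: (53 + 40 + 21)/114 = 114/114 = 1

Summary (fraction, with percent):

explained: PC1 0.4649 (46.49%), PC2 0.3509 (35.09%), PC3 0.1842 (18.42%);  cumulative: 0.4649, 0.8158, 1


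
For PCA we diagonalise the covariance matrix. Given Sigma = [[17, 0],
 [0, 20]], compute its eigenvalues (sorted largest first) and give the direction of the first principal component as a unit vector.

Step 1 — characteristic polynomial of 2×2 Sigma:
  det(Sigma - λI) = λ² - trace · λ + det = 0.
  trace = 17 + 20 = 37, det = 17·20 - (0)² = 340.
Step 2 — discriminant:
  Δ = trace² - 4·det = 1369 - 1360 = 9.
Step 3 — eigenvalues:
  λ = (trace ± √Δ)/2 = (37 ± 3)/2,
  λ_1 = 20,  λ_2 = 17.

Step 4 — unit eigenvector for λ_1: Sigma is diagonal, so its eigenvectors are the coordinate axes. λ_1 = 20 is the diagonal entry on the second coordinate axis, hence
  v_1 = (0, 1) (||v_1|| = 1).

λ_1 = 20,  λ_2 = 17;  v_1 ≈ (0, 1)


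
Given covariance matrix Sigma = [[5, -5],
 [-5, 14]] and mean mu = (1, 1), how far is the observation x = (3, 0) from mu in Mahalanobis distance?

Step 1 — centre the observation: (x - mu) = (2, -1).

Step 2 — invert Sigma. det(Sigma) = 5·14 - (-5)² = 45.
  Sigma^{-1} = (1/det) · [[d, -b], [-b, a]] = [[0.3111, 0.1111],
 [0.1111, 0.1111]].

Step 3 — form the quadratic (x - mu)^T · Sigma^{-1} · (x - mu):
  Sigma^{-1} · (x - mu) = (0.5111, 0.1111).
  (x - mu)^T · [Sigma^{-1} · (x - mu)] = (2)·(0.5111) + (-1)·(0.1111) = 0.9111.

Step 4 — take square root: d = √(0.9111) ≈ 0.9545.

d(x, mu) = √(0.9111) ≈ 0.9545


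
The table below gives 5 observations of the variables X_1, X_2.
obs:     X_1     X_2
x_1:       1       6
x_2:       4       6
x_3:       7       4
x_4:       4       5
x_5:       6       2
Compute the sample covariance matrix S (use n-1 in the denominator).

Step 1 — column means:
  mean(X_1) = (1 + 4 + 7 + 4 + 6) / 5 = 22/5 = 4.4
  mean(X_2) = (6 + 6 + 4 + 5 + 2) / 5 = 23/5 = 4.6

Step 2 — sample covariance S[i,j] = (1/(n-1)) · Σ_k (x_{k,i} - mean_i) · (x_{k,j} - mean_j), with n-1 = 4.
  S[X_1,X_1] = ((-3.4)·(-3.4) + (-0.4)·(-0.4) + (2.6)·(2.6) + (-0.4)·(-0.4) + (1.6)·(1.6)) / 4 = 21.2/4 = 5.3
  S[X_1,X_2] = ((-3.4)·(1.4) + (-0.4)·(1.4) + (2.6)·(-0.6) + (-0.4)·(0.4) + (1.6)·(-2.6)) / 4 = -11.2/4 = -2.8
  S[X_2,X_2] = ((1.4)·(1.4) + (1.4)·(1.4) + (-0.6)·(-0.6) + (0.4)·(0.4) + (-2.6)·(-2.6)) / 4 = 11.2/4 = 2.8

S is symmetric (S[j,i] = S[i,j]). Assembling:

S = [[5.3, -2.8],
 [-2.8, 2.8]]


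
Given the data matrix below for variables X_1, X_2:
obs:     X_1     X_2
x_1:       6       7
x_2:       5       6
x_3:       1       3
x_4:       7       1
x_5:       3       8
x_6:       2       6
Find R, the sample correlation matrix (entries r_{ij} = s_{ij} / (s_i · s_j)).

Step 1 — column means:
  mean(X_1) = (6 + 5 + 1 + 7 + 3 + 2) / 6 = 24/6 = 4
  mean(X_2) = (7 + 6 + 3 + 1 + 8 + 6) / 6 = 31/6 = 5.1667

Step 2 — sample variances and covariances s[i,j] = (1/(n-1)) · Σ_k (x_{k,i} - mean_i) · (x_{k,j} - mean_j), with n-1 = 5:
  s[X_1,X_1] = ((2)·(2) + (1)·(1) + (-3)·(-3) + (3)·(3) + (-1)·(-1) + (-2)·(-2)) / 5 = 28/5 = 5.6
  s[X_1,X_2] = ((2)·(1.8333) + (1)·(0.8333) + (-3)·(-2.1667) + (3)·(-4.1667) + (-1)·(2.8333) + (-2)·(0.8333)) / 5 = -6/5 = -1.2
  s[X_2,X_2] = ((1.8333)·(1.8333) + (0.8333)·(0.8333) + (-2.1667)·(-2.1667) + (-4.1667)·(-4.1667) + (2.8333)·(2.8333) + (0.8333)·(0.8333)) / 5 = 34.8333/5 = 6.9667
  Sample standard deviations s_i = √(s[i,i]):
  s(X_1) = √(5.6) = 2.3664
  s(X_2) = √(6.9667) = 2.6394

Step 3 — r_{ij} = s_{ij} / (s_i · s_j):
  r[X_1,X_1] = 1 (diagonal).
  r[X_1,X_2] = -1.2 / (2.3664 · 2.6394) = -1.2 / 6.2461 = -0.1921
  r[X_2,X_2] = 1 (diagonal).

R is symmetric with unit diagonal. Assembling:

R = [[1, -0.1921],
 [-0.1921, 1]]


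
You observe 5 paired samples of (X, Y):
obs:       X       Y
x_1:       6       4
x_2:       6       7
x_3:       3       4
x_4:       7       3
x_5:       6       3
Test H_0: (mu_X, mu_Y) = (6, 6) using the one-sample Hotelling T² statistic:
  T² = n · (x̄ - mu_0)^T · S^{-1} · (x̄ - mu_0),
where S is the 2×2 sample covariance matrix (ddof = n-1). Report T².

Step 1 — sample mean vector:
  mean(X) = (6 + 6 + 3 + 7 + 6) / 5 = 28/5 = 5.6
  mean(Y) = (4 + 7 + 4 + 3 + 3) / 5 = 21/5 = 4.2
  x̄ = (5.6, 4.2),  deviation x̄ - mu_0 = (5.6, 4.2) - (6, 6) = (-0.4, -1.8).

Step 2 — sample covariance matrix, S[i,j] = (1/(n-1)) · Σ_k (x_{k,i} - mean_i) · (x_{k,j} - mean_j), divisor n-1 = 4:
  S[X,X] = ((0.4)·(0.4) + (0.4)·(0.4) + (-2.6)·(-2.6) + (1.4)·(1.4) + (0.4)·(0.4)) / 4 = 9.2/4 = 2.3
  S[X,Y] = ((0.4)·(-0.2) + (0.4)·(2.8) + (-2.6)·(-0.2) + (1.4)·(-1.2) + (0.4)·(-1.2)) / 4 = -0.6/4 = -0.15
  S[Y,Y] = ((-0.2)·(-0.2) + (2.8)·(2.8) + (-0.2)·(-0.2) + (-1.2)·(-1.2) + (-1.2)·(-1.2)) / 4 = 10.8/4 = 2.7
  S = [[2.3, -0.15],
 [-0.15, 2.7]].

Step 3 — invert S. det(S) = 2.3·2.7 - (-0.15)² = 6.1875.
  S^{-1} = (1/det) · [[d, -b], [-b, a]] = [[0.4364, 0.0242],
 [0.0242, 0.3717]].

Step 4 — quadratic form (x̄ - mu_0)^T · S^{-1} · (x̄ - mu_0):
  S^{-1} · (x̄ - mu_0) = (-0.2182, -0.6788),
  (x̄ - mu_0)^T · [...] = (-0.4)·(-0.2182) + (-1.8)·(-0.6788) = 1.3091.

Step 5 — scale by n: T² = 5 · 1.3091 = 6.5455.

T² ≈ 6.5455


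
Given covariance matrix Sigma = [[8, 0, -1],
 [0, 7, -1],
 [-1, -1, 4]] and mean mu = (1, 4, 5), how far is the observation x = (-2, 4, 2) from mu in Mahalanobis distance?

Step 1 — centre the observation: (x - mu) = (-3, 0, -3).

Step 2 — invert Sigma (cofactor / det for 3×3, or solve directly):
  Sigma^{-1} = [[0.1292, 0.0048, 0.0335],
 [0.0048, 0.1483, 0.0383],
 [0.0335, 0.0383, 0.2679]].

Step 3 — form the quadratic (x - mu)^T · Sigma^{-1} · (x - mu):
  Sigma^{-1} · (x - mu) = (-0.488, -0.1292, -0.9043).
  (x - mu)^T · [Sigma^{-1} · (x - mu)] = (-3)·(-0.488) + (0)·(-0.1292) + (-3)·(-0.9043) = 4.177.

Step 4 — take square root: d = √(4.177) ≈ 2.0438.

d(x, mu) = √(4.177) ≈ 2.0438


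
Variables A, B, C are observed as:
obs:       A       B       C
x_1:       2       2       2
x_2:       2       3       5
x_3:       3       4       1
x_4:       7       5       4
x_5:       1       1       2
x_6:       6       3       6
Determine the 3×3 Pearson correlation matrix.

Step 1 — column means:
  mean(A) = (2 + 2 + 3 + 7 + 1 + 6) / 6 = 21/6 = 3.5
  mean(B) = (2 + 3 + 4 + 5 + 1 + 3) / 6 = 18/6 = 3
  mean(C) = (2 + 5 + 1 + 4 + 2 + 6) / 6 = 20/6 = 3.3333

Step 2 — sample variances and covariances s[i,j] = (1/(n-1)) · Σ_k (x_{k,i} - mean_i) · (x_{k,j} - mean_j), with n-1 = 5:
  s[A,A] = ((-1.5)·(-1.5) + (-1.5)·(-1.5) + (-0.5)·(-0.5) + (3.5)·(3.5) + (-2.5)·(-2.5) + (2.5)·(2.5)) / 5 = 29.5/5 = 5.9
  s[A,B] = ((-1.5)·(-1) + (-1.5)·(0) + (-0.5)·(1) + (3.5)·(2) + (-2.5)·(-2) + (2.5)·(0)) / 5 = 13/5 = 2.6
  s[A,C] = ((-1.5)·(-1.3333) + (-1.5)·(1.6667) + (-0.5)·(-2.3333) + (3.5)·(0.6667) + (-2.5)·(-1.3333) + (2.5)·(2.6667)) / 5 = 13/5 = 2.6
  s[B,B] = ((-1)·(-1) + (0)·(0) + (1)·(1) + (2)·(2) + (-2)·(-2) + (0)·(0)) / 5 = 10/5 = 2
  s[B,C] = ((-1)·(-1.3333) + (0)·(1.6667) + (1)·(-2.3333) + (2)·(0.6667) + (-2)·(-1.3333) + (0)·(2.6667)) / 5 = 3/5 = 0.6
  s[C,C] = ((-1.3333)·(-1.3333) + (1.6667)·(1.6667) + (-2.3333)·(-2.3333) + (0.6667)·(0.6667) + (-1.3333)·(-1.3333) + (2.6667)·(2.6667)) / 5 = 19.3333/5 = 3.8667
  Sample standard deviations s_i = √(s[i,i]):
  s(A) = √(5.9) = 2.429
  s(B) = √(2) = 1.4142
  s(C) = √(3.8667) = 1.9664

Step 3 — r_{ij} = s_{ij} / (s_i · s_j):
  r[A,A] = 1 (diagonal).
  r[A,B] = 2.6 / (2.429 · 1.4142) = 2.6 / 3.4351 = 0.7569
  r[A,C] = 2.6 / (2.429 · 1.9664) = 2.6 / 4.7763 = 0.5444
  r[B,B] = 1 (diagonal).
  r[B,C] = 0.6 / (1.4142 · 1.9664) = 0.6 / 2.7809 = 0.2158
  r[C,C] = 1 (diagonal).

R is symmetric with unit diagonal. Assembling:

R = [[1, 0.7569, 0.5444],
 [0.7569, 1, 0.2158],
 [0.5444, 0.2158, 1]]


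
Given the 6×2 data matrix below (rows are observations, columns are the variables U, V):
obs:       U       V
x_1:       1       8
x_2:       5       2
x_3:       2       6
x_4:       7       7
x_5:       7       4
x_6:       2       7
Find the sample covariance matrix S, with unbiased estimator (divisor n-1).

Step 1 — column means:
  mean(U) = (1 + 5 + 2 + 7 + 7 + 2) / 6 = 24/6 = 4
  mean(V) = (8 + 2 + 6 + 7 + 4 + 7) / 6 = 34/6 = 5.6667

Step 2 — sample covariance S[i,j] = (1/(n-1)) · Σ_k (x_{k,i} - mean_i) · (x_{k,j} - mean_j), with n-1 = 5.
  S[U,U] = ((-3)·(-3) + (1)·(1) + (-2)·(-2) + (3)·(3) + (3)·(3) + (-2)·(-2)) / 5 = 36/5 = 7.2
  S[U,V] = ((-3)·(2.3333) + (1)·(-3.6667) + (-2)·(0.3333) + (3)·(1.3333) + (3)·(-1.6667) + (-2)·(1.3333)) / 5 = -15/5 = -3
  S[V,V] = ((2.3333)·(2.3333) + (-3.6667)·(-3.6667) + (0.3333)·(0.3333) + (1.3333)·(1.3333) + (-1.6667)·(-1.6667) + (1.3333)·(1.3333)) / 5 = 25.3333/5 = 5.0667

S is symmetric (S[j,i] = S[i,j]). Assembling:

S = [[7.2, -3],
 [-3, 5.0667]]


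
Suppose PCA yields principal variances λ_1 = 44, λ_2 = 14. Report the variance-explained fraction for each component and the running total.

Step 1 — total variance = trace(Sigma) = Σ λ_i = 44 + 14 = 58.

Step 2 — fraction explained by component i = λ_i / Σ λ:
  PC1: 44/58 = 0.7586
  PC2: 14/58 = 0.2414

Step 3 — cumulative fraction after k components = (λ_1 + ... + λ_k) / Σ λ:
  k = 1: 44/58 = 0.7586
  k = 2: (44 + 14)/58 = 58/58 = 1

Summary (fraction, with percent):

explained: PC1 0.7586 (75.86%), PC2 0.2414 (24.14%);  cumulative: 0.7586, 1
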